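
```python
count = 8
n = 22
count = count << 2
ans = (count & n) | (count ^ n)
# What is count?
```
Trace:
  count=8
  count=8, n=22
  count=32, n=22
  count=32, n=22, ans=54

Final answer: 32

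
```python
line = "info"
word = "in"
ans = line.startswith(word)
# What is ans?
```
Trace:
  line='info'
  line='info', word='in'
  line='info', word='in', ans=True

Final answer: True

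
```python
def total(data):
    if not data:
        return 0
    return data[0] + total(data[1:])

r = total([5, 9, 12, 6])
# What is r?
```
Call trace:
total(data=[5, 9, 12, 6])
  total(data=[9, 12, 6])
    total(data=[12, 6])
      total(data=[6])
        total(data=[])
        -> return 0
      -> return 6
    -> return 18
  -> return 27
-> return 32

Final answer: 32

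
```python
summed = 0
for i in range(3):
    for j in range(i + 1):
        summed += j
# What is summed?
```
Trace:
  summed=0
  summed=0, i=0, j=0
  summed=0, i=1, j=0
  summed=1, i=1, j=1
  summed=1, i=2, j=0
  summed=2, i=2, j=1
  summed=4, i=2, j=2

Final answer: 4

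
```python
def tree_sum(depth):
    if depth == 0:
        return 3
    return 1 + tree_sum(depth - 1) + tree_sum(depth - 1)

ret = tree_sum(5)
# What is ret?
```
Call trace (a repeated sub-call is expanded the first time; later identical calls just restate its return value):
tree_sum(depth=5)
  tree_sum(depth=4)
    tree_sum(depth=3)
      tree_sum(depth=2)
        tree_sum(depth=1)
          tree_sum(depth=0)
          -> return 3
          tree_sum(depth=0)
          -> return 3
        -> return 7
        tree_sum(depth=1) -> return 7  (same call as traced above)
      -> return 15
      tree_sum(depth=2) -> return 15  (same call as traced above)
    -> return 31
    tree_sum(depth=3) -> return 31  (same call as traced above)
  -> return 63
  tree_sum(depth=4) -> return 63  (same call as traced above)
-> return 127

Final answer: 127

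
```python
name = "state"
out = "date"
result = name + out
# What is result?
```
Trace:
  name='state'
  name='state', out='date'
  name='state', out='date', result='statedate'

Final answer: 'statedate'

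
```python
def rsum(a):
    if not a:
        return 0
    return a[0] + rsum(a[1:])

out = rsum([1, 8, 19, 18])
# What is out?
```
Call trace:
rsum(a=[1, 8, 19, 18])
  rsum(a=[8, 19, 18])
    rsum(a=[19, 18])
      rsum(a=[18])
        rsum(a=[])
        -> return 0
      -> return 18
    -> return 37
  -> return 45
-> return 46

Final answer: 46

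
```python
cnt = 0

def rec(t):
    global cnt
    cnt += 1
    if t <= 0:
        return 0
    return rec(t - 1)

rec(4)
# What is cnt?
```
Call trace:
rec(t=4)
  rec(t=3)
    rec(t=2)
      rec(t=1)
        rec(t=0)
        -> return 0
      -> return 0
    -> return 0
  -> return 0
-> return 0

cnt is incremented once per call. rec is entered once for each t = 4, 3, 2, 1, 0 (the t <= 0 call returns without recursing), i.e. 4 + 1 calls.
cnt = 5

Final answer: 5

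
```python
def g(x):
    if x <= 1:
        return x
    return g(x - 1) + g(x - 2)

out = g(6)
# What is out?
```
Call trace (a repeated sub-call is expanded the first time; later identical calls just restate its return value):
g(x=6)
  g(x=5)
    g(x=4)
      g(x=3)
        g(x=2)
          g(x=1)
          -> return 1
          g(x=0)
          -> return 0
        -> return 1
        g(x=1)
        -> return 1
      -> return 2
      g(x=2) -> return 1  (same call as traced above)
    -> return 3
    g(x=3) -> return 2  (same call as traced above)
  -> return 5
  g(x=4) -> return 3  (same call as traced above)
-> return 8

Final answer: 8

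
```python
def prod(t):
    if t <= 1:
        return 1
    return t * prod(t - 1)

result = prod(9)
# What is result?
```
Call trace:
prod(t=9)
  prod(t=8)
    prod(t=7)
      prod(t=6)
        prod(t=5)
          prod(t=4)
            prod(t=3)
              prod(t=2)
                prod(t=1)
                -> return 1
              -> return 2
            -> return 6
          -> return 24
        -> return 120
      -> return 720
    -> return 5040
  -> return 40320
-> return 362880

Final answer: 362880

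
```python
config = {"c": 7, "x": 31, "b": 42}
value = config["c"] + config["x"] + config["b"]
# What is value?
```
Trace:
  config={'c': 7, 'x': 31, 'b': 42}
  config={'c': 7, 'x': 31, 'b': 42}, value=80

Final answer: 80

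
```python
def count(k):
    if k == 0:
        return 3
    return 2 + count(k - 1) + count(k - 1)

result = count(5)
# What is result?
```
Call trace (a repeated sub-call is expanded the first time; later identical calls just restate its return value):
count(k=5)
  count(k=4)
    count(k=3)
      count(k=2)
        count(k=1)
          count(k=0)
          -> return 3
          count(k=0)
          -> return 3
        -> return 8
        count(k=1) -> return 8  (same call as traced above)
      -> return 18
      count(k=2) -> return 18  (same call as traced above)
    -> return 38
    count(k=3) -> return 38  (same call as traced above)
  -> return 78
  count(k=4) -> return 78  (same call as traced above)
-> return 158

Final answer: 158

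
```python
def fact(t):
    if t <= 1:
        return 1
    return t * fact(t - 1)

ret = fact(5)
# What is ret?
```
Call trace:
fact(t=5)
  fact(t=4)
    fact(t=3)
      fact(t=2)
        fact(t=1)
        -> return 1
      -> return 2
    -> return 6
  -> return 24
-> return 120

Final answer: 120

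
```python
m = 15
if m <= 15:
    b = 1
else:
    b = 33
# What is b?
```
Trace:
  m=15
  m=15, b=1

Final answer: 1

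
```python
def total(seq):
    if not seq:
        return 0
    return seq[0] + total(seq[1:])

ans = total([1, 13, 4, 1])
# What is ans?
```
Call trace:
total(seq=[1, 13, 4, 1])
  total(seq=[13, 4, 1])
    total(seq=[4, 1])
      total(seq=[1])
        total(seq=[])
        -> return 0
      -> return 1
    -> return 5
  -> return 18
-> return 19

Final answer: 19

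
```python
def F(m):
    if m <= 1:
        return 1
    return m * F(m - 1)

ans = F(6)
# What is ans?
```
Call trace:
F(m=6)
  F(m=5)
    F(m=4)
      F(m=3)
        F(m=2)
          F(m=1)
          -> return 1
        -> return 2
      -> return 6
    -> return 24
  -> return 120
-> return 720

Final answer: 720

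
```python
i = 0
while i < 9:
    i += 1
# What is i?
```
Trace:
  i=0
  i=1
  i=2
  i=3
  i=4
  i=5
  i=6
  i=7
  i=8
  i=9

Final answer: 9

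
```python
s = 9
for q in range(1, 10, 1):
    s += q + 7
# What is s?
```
Trace:
  s=9
  s=17, q=1
  s=26, q=2
  s=36, q=3
  s=47, q=4
  s=59, q=5
  s=72, q=6
  s=86, q=7
  s=101, q=8
  s=117, q=9

Final answer: 117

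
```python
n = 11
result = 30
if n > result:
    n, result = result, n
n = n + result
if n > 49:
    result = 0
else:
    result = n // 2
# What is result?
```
Trace:
  n=11
  n=11, result=30
  n=11, result=30
  n=41, result=30
  n=41, result=20

Final answer: 20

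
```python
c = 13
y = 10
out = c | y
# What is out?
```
Trace:
  c=13
  c=13, y=10
  c=13, y=10, out=15

Final answer: 15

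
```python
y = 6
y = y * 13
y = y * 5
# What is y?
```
Trace:
  y=6
  y=78
  y=390

Final answer: 390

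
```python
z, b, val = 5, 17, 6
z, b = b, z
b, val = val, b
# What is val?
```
Trace:
  z=5, b=17, val=6
  z=17, b=5, val=6
  z=17, b=6, val=5

Final answer: 5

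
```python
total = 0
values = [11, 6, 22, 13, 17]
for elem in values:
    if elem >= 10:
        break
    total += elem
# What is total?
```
Trace:
  total=0
  total=0, elem=11

Final answer: 0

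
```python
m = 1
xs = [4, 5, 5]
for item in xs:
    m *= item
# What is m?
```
Trace:
  m=1
  m=4, item=4
  m=20, item=5
  m=100, item=5

Final answer: 100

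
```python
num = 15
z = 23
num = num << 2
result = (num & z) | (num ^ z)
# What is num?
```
Trace:
  num=15
  num=15, z=23
  num=60, z=23
  num=60, z=23, result=63

Final answer: 60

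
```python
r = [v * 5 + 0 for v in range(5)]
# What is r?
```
Trace:
  v=0
  v=1
  v=2
  v=3
  v=4
  r=[0, 5, 10, 15, 20]

Final answer: [0, 5, 10, 15, 20]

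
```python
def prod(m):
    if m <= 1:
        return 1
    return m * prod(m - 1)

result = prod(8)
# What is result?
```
Call trace:
prod(m=8)
  prod(m=7)
    prod(m=6)
      prod(m=5)
        prod(m=4)
          prod(m=3)
            prod(m=2)
              prod(m=1)
              -> return 1
            -> return 2
          -> return 6
        -> return 24
      -> return 120
    -> return 720
  -> return 5040
-> return 40320

Final answer: 40320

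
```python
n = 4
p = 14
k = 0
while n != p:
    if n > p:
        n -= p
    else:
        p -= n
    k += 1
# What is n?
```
Trace:
  n=4
  n=4, p=14
  n=4, p=14, k=0
  n=4, p=10, k=1
  n=4, p=6, k=2
  n=4, p=2, k=3
  n=2, p=2, k=4

Final answer: 2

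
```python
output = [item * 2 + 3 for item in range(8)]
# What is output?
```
Trace:
  item=0
  item=1
  item=2
  item=3
  item=4
  item=5
  item=6
  item=7
  output=[3, 5, 7, 9, 11, 13, 15, 17]

Final answer: [3, 5, 7, 9, 11, 13, 15, 17]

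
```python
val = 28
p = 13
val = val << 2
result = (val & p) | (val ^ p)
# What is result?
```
Trace:
  val=28
  val=28, p=13
  val=112, p=13
  val=112, p=13, result=125

Final answer: 125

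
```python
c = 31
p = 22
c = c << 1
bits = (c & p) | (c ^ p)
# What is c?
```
Trace:
  c=31
  c=31, p=22
  c=62, p=22
  c=62, p=22, bits=62

Final answer: 62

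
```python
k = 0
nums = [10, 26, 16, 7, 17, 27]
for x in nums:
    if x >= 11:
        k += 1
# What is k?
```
Trace:
  k=0
  k=0, x=10
  k=1, x=26
  k=2, x=16
  k=2, x=7
  k=3, x=17
  k=4, x=27

Final answer: 4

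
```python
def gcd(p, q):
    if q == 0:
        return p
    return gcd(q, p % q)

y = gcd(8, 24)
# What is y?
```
Call trace:
gcd(p=8, q=24)
  gcd(p=24, q=8)
    gcd(p=8, q=0)
    -> return 8
  -> return 8
-> return 8

Final answer: 8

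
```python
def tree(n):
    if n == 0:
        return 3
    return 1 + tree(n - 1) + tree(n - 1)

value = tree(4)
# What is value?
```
Call trace (a repeated sub-call is expanded the first time; later identical calls just restate its return value):
tree(n=4)
  tree(n=3)
    tree(n=2)
      tree(n=1)
        tree(n=0)
        -> return 3
        tree(n=0)
        -> return 3
      -> return 7
      tree(n=1) -> return 7  (same call as traced above)
    -> return 15
    tree(n=2) -> return 15  (same call as traced above)
  -> return 31
  tree(n=3) -> return 31  (same call as traced above)
-> return 63

Final answer: 63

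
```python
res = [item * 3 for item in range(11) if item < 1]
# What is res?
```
Trace:
  item=0
  item=1
  item=2
  item=3
  item=4
  item=5
  item=6
  item=7
  item=8
  item=9
  item=10
  res=[0]

Final answer: [0]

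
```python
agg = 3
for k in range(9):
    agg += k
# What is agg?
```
Trace:
  agg=3
  agg=3, k=0
  agg=4, k=1
  agg=6, k=2
  agg=9, k=3
  agg=13, k=4
  agg=18, k=5
  agg=24, k=6
  agg=31, k=7
  agg=39, k=8

Final answer: 39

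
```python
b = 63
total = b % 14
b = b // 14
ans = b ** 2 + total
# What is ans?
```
Trace:
  b=63
  b=63, total=7
  b=4, total=7
  b=4, total=7, ans=23

Final answer: 23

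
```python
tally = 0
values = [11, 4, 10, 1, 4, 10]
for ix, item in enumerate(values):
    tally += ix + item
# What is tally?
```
Trace:
  tally=0
  tally=11, ix=0, item=11
  tally=16, ix=1, item=4
  tally=28, ix=2, item=10
  tally=32, ix=3, item=1
  tally=40, ix=4, item=4
  tally=55, ix=5, item=10

Final answer: 55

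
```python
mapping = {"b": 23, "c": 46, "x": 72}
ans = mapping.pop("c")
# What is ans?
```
Trace:
  mapping={'b': 23, 'c': 46, 'x': 72}
  mapping={'b': 23, 'x': 72}, ans=46

Final answer: 46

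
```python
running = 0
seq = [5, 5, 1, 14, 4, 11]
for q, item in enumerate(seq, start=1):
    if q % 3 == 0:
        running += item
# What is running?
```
Trace:
  running=0
  running=0, q=1, item=5
  running=0, q=2, item=5
  running=1, q=3, item=1
  running=1, q=4, item=14
  running=1, q=5, item=4
  running=12, q=6, item=11

Final answer: 12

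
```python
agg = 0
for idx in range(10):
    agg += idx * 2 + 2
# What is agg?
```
Trace:
  agg=0
  agg=2, idx=0
  agg=6, idx=1
  agg=12, idx=2
  agg=20, idx=3
  agg=30, idx=4
  agg=42, idx=5
  agg=56, idx=6
  agg=72, idx=7
  agg=90, idx=8
  agg=110, idx=9

Final answer: 110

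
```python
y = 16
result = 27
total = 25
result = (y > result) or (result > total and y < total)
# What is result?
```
Trace:
  y=16
  y=16, result=27
  y=16, result=27, total=25
  y=16, result=True, total=25

Final answer: True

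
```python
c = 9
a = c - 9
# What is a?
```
Trace:
  c=9
  c=9, a=0

Final answer: 0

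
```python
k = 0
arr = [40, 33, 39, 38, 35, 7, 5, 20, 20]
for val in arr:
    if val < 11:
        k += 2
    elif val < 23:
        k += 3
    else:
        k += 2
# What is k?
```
Trace:
  k=0
  k=2, val=40
  k=4, val=33
  k=6, val=39
  k=8, val=38
  k=10, val=35
  k=12, val=7
  k=14, val=5
  k=17, val=20
  k=20, val=20

Final answer: 20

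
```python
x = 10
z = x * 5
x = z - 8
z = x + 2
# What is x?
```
Trace:
  x=10
  x=10, z=50
  x=42, z=50
  x=42, z=44

Final answer: 42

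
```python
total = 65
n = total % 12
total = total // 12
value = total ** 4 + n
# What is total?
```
Trace:
  total=65
  total=65, n=5
  total=5, n=5
  total=5, n=5, value=630

Final answer: 5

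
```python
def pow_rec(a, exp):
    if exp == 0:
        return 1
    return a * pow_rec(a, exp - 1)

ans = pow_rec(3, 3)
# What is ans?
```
Call trace:
pow_rec(a=3, exp=3)
  pow_rec(a=3, exp=2)
    pow_rec(a=3, exp=1)
      pow_rec(a=3, exp=0)
      -> return 1
    -> return 3
  -> return 9
-> return 27

Final answer: 27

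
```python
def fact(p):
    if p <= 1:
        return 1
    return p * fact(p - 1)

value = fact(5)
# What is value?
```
Call trace:
fact(p=5)
  fact(p=4)
    fact(p=3)
      fact(p=2)
        fact(p=1)
        -> return 1
      -> return 2
    -> return 6
  -> return 24
-> return 120

Final answer: 120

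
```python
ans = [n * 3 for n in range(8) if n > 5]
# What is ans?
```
Trace:
  n=0
  n=1
  n=2
  n=3
  n=4
  n=5
  n=6
  n=7
  ans=[18, 21]

Final answer: [18, 21]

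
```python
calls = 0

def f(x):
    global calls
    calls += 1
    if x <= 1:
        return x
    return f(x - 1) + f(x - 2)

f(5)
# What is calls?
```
Call trace (a repeated sub-call is expanded the first time; later identical calls just restate its return value):
f(x=5)
  f(x=4)
    f(x=3)
      f(x=2)
        f(x=1)
        -> return 1
        f(x=0)
        -> return 0
      -> return 1
      f(x=1)
      -> return 1
    -> return 2
    f(x=2) -> return 1  (same call as traced above)
  -> return 3
  f(x=3) -> return 2  (same call as traced above)
-> return 5

calls is incremented once per call, so count the calls in each subtree. Let C(x) = number of calls made by f(x).
C(0) = C(1) = 1 (base case, no recursion); C(x) = 1 + C(x - 1) + C(x - 2) otherwise.
C(2) = 1 + C(1) + C(0) = 1 + 1 + 1 = 3
C(3) = 1 + C(2) + C(1) = 1 + 3 + 1 = 5
C(4) = 1 + C(3) + C(2) = 1 + 5 + 3 = 9
C(5) = 1 + C(4) + C(3) = 1 + 9 + 5 = 15
calls = C(5) = 15

Final answer: 15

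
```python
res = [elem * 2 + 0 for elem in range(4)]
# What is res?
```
Trace:
  elem=0
  elem=1
  elem=2
  elem=3
  res=[0, 2, 4, 6]

Final answer: [0, 2, 4, 6]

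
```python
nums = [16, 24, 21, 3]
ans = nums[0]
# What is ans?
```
Trace:
  nums=[16, 24, 21, 3]
  nums=[16, 24, 21, 3], ans=16

Final answer: 16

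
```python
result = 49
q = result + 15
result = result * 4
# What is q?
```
Trace:
  result=49
  result=49, q=64
  result=196, q=64

Final answer: 64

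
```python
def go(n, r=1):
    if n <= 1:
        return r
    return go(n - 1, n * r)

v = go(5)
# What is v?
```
Call trace:
go(n=5, r=1)
  go(n=4, r=5)
    go(n=3, r=20)
      go(n=2, r=60)
        go(n=1, r=120)
        -> return 120
      -> return 120
    -> return 120
  -> return 120
-> return 120

Final answer: 120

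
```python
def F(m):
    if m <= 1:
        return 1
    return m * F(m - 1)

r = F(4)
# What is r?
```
Call trace:
F(m=4)
  F(m=3)
    F(m=2)
      F(m=1)
      -> return 1
    -> return 2
  -> return 6
-> return 24

Final answer: 24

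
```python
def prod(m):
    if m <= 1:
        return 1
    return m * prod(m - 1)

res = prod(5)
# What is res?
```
Call trace:
prod(m=5)
  prod(m=4)
    prod(m=3)
      prod(m=2)
        prod(m=1)
        -> return 1
      -> return 2
    -> return 6
  -> return 24
-> return 120

Final answer: 120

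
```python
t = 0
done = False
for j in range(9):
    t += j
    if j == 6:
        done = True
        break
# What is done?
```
Trace:
  t=0
  t=0, done=False
  t=0, done=False, j=0
  t=1, done=False, j=1
  t=3, done=False, j=2
  t=6, done=False, j=3
  t=10, done=False, j=4
  t=15, done=False, j=5
  t=21, done=True, j=6

Final answer: True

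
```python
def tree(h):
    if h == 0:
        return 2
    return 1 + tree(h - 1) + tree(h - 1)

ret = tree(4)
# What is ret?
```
Call trace (a repeated sub-call is expanded the first time; later identical calls just restate its return value):
tree(h=4)
  tree(h=3)
    tree(h=2)
      tree(h=1)
        tree(h=0)
        -> return 2
        tree(h=0)
        -> return 2
      -> return 5
      tree(h=1) -> return 5  (same call as traced above)
    -> return 11
    tree(h=2) -> return 11  (same call as traced above)
  -> return 23
  tree(h=3) -> return 23  (same call as traced above)
-> return 47

Final answer: 47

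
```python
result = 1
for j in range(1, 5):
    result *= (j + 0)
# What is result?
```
Trace:
  result=1
  result=1, j=1
  result=2, j=2
  result=6, j=3
  result=24, j=4

Final answer: 24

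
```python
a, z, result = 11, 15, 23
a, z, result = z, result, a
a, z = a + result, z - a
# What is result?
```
Trace:
  a=11, z=15, result=23
  a=15, z=23, result=11
  a=26, z=8, result=11

Final answer: 11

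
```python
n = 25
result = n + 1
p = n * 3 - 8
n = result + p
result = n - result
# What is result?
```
Trace:
  n=25
  n=25, result=26
  n=25, result=26, p=67
  n=93, result=26, p=67
  n=93, result=67, p=67

Final answer: 67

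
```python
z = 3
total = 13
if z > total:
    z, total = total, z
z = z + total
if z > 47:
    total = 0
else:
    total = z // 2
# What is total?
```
Trace:
  z=3
  z=3, total=13
  z=3, total=13
  z=16, total=13
  z=16, total=8

Final answer: 8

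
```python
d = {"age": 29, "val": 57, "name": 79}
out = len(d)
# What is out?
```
Trace:
  d={'age': 29, 'val': 57, 'name': 79}
  d={'age': 29, 'val': 57, 'name': 79}, out=3

Final answer: 3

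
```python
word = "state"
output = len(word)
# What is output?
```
Trace:
  word='state'
  word='state', output=5

Final answer: 5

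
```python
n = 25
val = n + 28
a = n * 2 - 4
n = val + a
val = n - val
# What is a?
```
Trace:
  n=25
  n=25, val=53
  n=25, val=53, a=46
  n=99, val=53, a=46
  n=99, val=46, a=46

Final answer: 46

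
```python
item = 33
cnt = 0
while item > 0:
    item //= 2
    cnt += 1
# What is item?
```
Trace:
  item=33
  item=33, cnt=0
  item=16, cnt=1
  item=8, cnt=2
  item=4, cnt=3
  item=2, cnt=4
  item=1, cnt=5
  item=0, cnt=6

Final answer: 0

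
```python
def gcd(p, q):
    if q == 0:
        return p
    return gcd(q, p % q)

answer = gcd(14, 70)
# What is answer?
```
Call trace:
gcd(p=14, q=70)
  gcd(p=70, q=14)
    gcd(p=14, q=0)
    -> return 14
  -> return 14
-> return 14

Final answer: 14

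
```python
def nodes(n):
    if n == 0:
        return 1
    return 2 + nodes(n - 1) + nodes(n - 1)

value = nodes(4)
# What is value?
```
Call trace (a repeated sub-call is expanded the first time; later identical calls just restate its return value):
nodes(n=4)
  nodes(n=3)
    nodes(n=2)
      nodes(n=1)
        nodes(n=0)
        -> return 1
        nodes(n=0)
        -> return 1
      -> return 4
      nodes(n=1) -> return 4  (same call as traced above)
    -> return 10
    nodes(n=2) -> return 10  (same call as traced above)
  -> return 22
  nodes(n=3) -> return 22  (same call as traced above)
-> return 46

Final answer: 46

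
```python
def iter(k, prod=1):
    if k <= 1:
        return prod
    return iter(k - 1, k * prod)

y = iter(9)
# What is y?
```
Call trace:
iter(k=9, prod=1)
  iter(k=8, prod=9)
    iter(k=7, prod=72)
      iter(k=6, prod=504)
        iter(k=5, prod=3024)
          iter(k=4, prod=15120)
            iter(k=3, prod=60480)
              iter(k=2, prod=181440)
                iter(k=1, prod=362880)
                -> return 362880
              -> return 362880
            -> return 362880
          -> return 362880
        -> return 362880
      -> return 362880
    -> return 362880
  -> return 362880
-> return 362880

Final answer: 362880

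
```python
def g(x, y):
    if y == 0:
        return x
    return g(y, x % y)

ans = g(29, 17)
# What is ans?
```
Call trace:
g(x=29, y=17)
  g(x=17, y=12)
    g(x=12, y=5)
      g(x=5, y=2)
        g(x=2, y=1)
          g(x=1, y=0)
          -> return 1
        -> return 1
      -> return 1
    -> return 1
  -> return 1
-> return 1

Final answer: 1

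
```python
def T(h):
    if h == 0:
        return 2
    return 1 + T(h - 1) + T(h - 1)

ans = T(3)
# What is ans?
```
Call trace (a repeated sub-call is expanded the first time; later identical calls just restate its return value):
T(h=3)
  T(h=2)
    T(h=1)
      T(h=0)
      -> return 2
      T(h=0)
      -> return 2
    -> return 5
    T(h=1) -> return 5  (same call as traced above)
  -> return 11
  T(h=2) -> return 11  (same call as traced above)
-> return 23

Final answer: 23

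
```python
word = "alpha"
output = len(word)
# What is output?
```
Trace:
  word='alpha'
  word='alpha', output=5

Final answer: 5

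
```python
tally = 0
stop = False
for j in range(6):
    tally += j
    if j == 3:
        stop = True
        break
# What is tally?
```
Trace:
  tally=0
  tally=0, stop=False
  tally=0, stop=False, j=0
  tally=1, stop=False, j=1
  tally=3, stop=False, j=2
  tally=6, stop=True, j=3

Final answer: 6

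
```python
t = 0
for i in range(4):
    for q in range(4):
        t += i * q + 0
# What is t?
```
Trace:
  t=0
  t=0, i=0, q=0
  t=0, i=0, q=1
  t=0, i=0, q=2
  t=0, i=0, q=3
  t=0, i=1, q=0
  t=1, i=1, q=1
  t=3, i=1, q=2
  t=6, i=1, q=3
  t=6, i=2, q=0
  t=8, i=2, q=1
  t=12, i=2, q=2
  t=18, i=2, q=3
  t=18, i=3, q=0
  t=21, i=3, q=1
  t=27, i=3, q=2
  t=36, i=3, q=3

Final answer: 36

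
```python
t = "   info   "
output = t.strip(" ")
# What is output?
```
Trace:
  t='   info   '
  t='   info   ', output='info'

Final answer: 'info'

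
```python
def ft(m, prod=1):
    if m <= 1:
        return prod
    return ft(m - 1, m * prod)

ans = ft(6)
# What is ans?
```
Call trace:
ft(m=6, prod=1)
  ft(m=5, prod=6)
    ft(m=4, prod=30)
      ft(m=3, prod=120)
        ft(m=2, prod=360)
          ft(m=1, prod=720)
          -> return 720
        -> return 720
      -> return 720
    -> return 720
  -> return 720
-> return 720

Final answer: 720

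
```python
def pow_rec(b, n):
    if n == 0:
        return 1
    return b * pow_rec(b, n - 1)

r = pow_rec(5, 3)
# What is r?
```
Call trace:
pow_rec(b=5, n=3)
  pow_rec(b=5, n=2)
    pow_rec(b=5, n=1)
      pow_rec(b=5, n=0)
      -> return 1
    -> return 5
  -> return 25
-> return 125

Final answer: 125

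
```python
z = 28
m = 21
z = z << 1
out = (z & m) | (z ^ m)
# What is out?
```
Trace:
  z=28
  z=28, m=21
  z=56, m=21
  z=56, m=21, out=61

Final answer: 61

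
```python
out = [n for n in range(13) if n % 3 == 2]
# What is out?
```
Trace:
  n=0
  n=1
  n=2
  n=3
  n=4
  n=5
  n=6
  n=7
  n=8
  n=9
  n=10
  n=11
  n=12
  out=[2, 5, 8, 11]

Final answer: [2, 5, 8, 11]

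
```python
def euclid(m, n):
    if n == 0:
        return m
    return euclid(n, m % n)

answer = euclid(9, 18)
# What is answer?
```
Call trace:
euclid(m=9, n=18)
  euclid(m=18, n=9)
    euclid(m=9, n=0)
    -> return 9
  -> return 9
-> return 9

Final answer: 9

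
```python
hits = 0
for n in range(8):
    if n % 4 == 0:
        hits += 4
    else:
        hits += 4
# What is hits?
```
Trace:
  hits=0
  hits=4, n=0
  hits=8, n=1
  hits=12, n=2
  hits=16, n=3
  hits=20, n=4
  hits=24, n=5
  hits=28, n=6
  hits=32, n=7

Final answer: 32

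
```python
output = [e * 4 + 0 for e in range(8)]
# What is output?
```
Trace:
  e=0
  e=1
  e=2
  e=3
  e=4
  e=5
  e=6
  e=7
  output=[0, 4, 8, 12, 16, 20, 24, 28]

Final answer: [0, 4, 8, 12, 16, 20, 24, 28]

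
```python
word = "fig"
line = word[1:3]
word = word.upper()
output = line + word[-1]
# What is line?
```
Trace:
  word='fig'
  word='fig', line='ig'
  word='FIG', line='ig'
  word='FIG', line='ig', output='igG'

Final answer: 'ig'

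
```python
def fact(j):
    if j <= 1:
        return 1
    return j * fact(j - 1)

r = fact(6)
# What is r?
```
Call trace:
fact(j=6)
  fact(j=5)
    fact(j=4)
      fact(j=3)
        fact(j=2)
          fact(j=1)
          -> return 1
        -> return 2
      -> return 6
    -> return 24
  -> return 120
-> return 720

Final answer: 720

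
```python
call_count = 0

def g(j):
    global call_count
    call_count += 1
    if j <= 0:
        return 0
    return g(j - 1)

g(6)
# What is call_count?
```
Call trace:
g(j=6)
  g(j=5)
    g(j=4)
      g(j=3)
        g(j=2)
          g(j=1)
            g(j=0)
            -> return 0
          -> return 0
        -> return 0
      -> return 0
    -> return 0
  -> return 0
-> return 0

call_count is incremented once per call. g is entered once for each j = 6, 5, 4, 3, 2, 1, 0 (the j <= 0 call returns without recursing), i.e. 6 + 1 calls.
call_count = 7

Final answer: 7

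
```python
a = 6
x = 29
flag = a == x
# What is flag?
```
Trace:
  a=6
  a=6, x=29
  a=6, x=29, flag=False

Final answer: False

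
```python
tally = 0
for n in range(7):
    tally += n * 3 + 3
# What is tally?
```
Trace:
  tally=0
  tally=3, n=0
  tally=9, n=1
  tally=18, n=2
  tally=30, n=3
  tally=45, n=4
  tally=63, n=5
  tally=84, n=6

Final answer: 84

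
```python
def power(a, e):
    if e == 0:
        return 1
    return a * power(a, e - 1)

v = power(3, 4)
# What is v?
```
Call trace:
power(a=3, e=4)
  power(a=3, e=3)
    power(a=3, e=2)
      power(a=3, e=1)
        power(a=3, e=0)
        -> return 1
      -> return 3
    -> return 9
  -> return 27
-> return 81

Final answer: 81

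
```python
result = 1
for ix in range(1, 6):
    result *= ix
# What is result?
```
Trace:
  result=1
  result=1, ix=1
  result=2, ix=2
  result=6, ix=3
  result=24, ix=4
  result=120, ix=5

Final answer: 120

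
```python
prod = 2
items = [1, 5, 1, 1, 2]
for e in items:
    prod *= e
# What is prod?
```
Trace:
  prod=2
  prod=2, e=1
  prod=10, e=5
  prod=10, e=1
  prod=10, e=1
  prod=20, e=2

Final answer: 20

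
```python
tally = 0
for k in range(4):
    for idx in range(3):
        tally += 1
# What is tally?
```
Trace:
  tally=0
  tally=1, k=0, idx=0
  tally=2, k=0, idx=1
  tally=3, k=0, idx=2
  tally=4, k=1, idx=0
  tally=5, k=1, idx=1
  tally=6, k=1, idx=2
  tally=7, k=2, idx=0
  tally=8, k=2, idx=1
  tally=9, k=2, idx=2
  tally=10, k=3, idx=0
  tally=11, k=3, idx=1
  tally=12, k=3, idx=2

Final answer: 12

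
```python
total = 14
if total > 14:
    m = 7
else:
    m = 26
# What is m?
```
Trace:
  total=14
  total=14, m=26

Final answer: 26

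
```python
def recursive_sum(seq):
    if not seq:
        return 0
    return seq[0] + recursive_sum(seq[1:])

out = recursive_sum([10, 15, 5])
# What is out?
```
Call trace:
recursive_sum(seq=[10, 15, 5])
  recursive_sum(seq=[15, 5])
    recursive_sum(seq=[5])
      recursive_sum(seq=[])
      -> return 0
    -> return 5
  -> return 20
-> return 30

Final answer: 30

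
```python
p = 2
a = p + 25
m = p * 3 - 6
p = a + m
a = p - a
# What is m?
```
Trace:
  p=2
  p=2, a=27
  p=2, a=27, m=0
  p=27, a=27, m=0
  p=27, a=0, m=0

Final answer: 0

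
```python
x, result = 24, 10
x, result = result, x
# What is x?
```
Trace:
  x=24, result=10
  x=10, result=24

Final answer: 10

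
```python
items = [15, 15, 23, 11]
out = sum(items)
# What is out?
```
Trace:
  items=[15, 15, 23, 11]
  items=[15, 15, 23, 11], out=64

Final answer: 64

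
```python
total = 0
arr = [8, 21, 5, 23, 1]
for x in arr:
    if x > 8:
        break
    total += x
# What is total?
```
Trace:
  total=0
  total=8, x=8
  total=8, x=21

Final answer: 8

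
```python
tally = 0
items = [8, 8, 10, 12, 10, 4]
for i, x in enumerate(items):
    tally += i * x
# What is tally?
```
Trace:
  tally=0
  tally=0, i=0, x=8
  tally=8, i=1, x=8
  tally=28, i=2, x=10
  tally=64, i=3, x=12
  tally=104, i=4, x=10
  tally=124, i=5, x=4

Final answer: 124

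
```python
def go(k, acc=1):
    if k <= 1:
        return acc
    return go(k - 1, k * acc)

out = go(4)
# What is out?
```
Call trace:
go(k=4, acc=1)
  go(k=3, acc=4)
    go(k=2, acc=12)
      go(k=1, acc=24)
      -> return 24
    -> return 24
  -> return 24
-> return 24

Final answer: 24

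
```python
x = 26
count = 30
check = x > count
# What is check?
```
Trace:
  x=26
  x=26, count=30
  x=26, count=30, check=False

Final answer: False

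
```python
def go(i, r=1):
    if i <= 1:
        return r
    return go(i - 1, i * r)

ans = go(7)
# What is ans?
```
Call trace:
go(i=7, r=1)
  go(i=6, r=7)
    go(i=5, r=42)
      go(i=4, r=210)
        go(i=3, r=840)
          go(i=2, r=2520)
            go(i=1, r=5040)
            -> return 5040
          -> return 5040
        -> return 5040
      -> return 5040
    -> return 5040
  -> return 5040
-> return 5040

Final answer: 5040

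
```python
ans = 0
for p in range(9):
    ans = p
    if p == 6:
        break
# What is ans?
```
Trace:
  ans=0
  ans=0, p=0
  ans=1, p=1
  ans=2, p=2
  ans=3, p=3
  ans=4, p=4
  ans=5, p=5
  ans=6, p=6

Final answer: 6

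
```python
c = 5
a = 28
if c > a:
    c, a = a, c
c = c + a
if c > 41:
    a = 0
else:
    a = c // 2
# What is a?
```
Trace:
  c=5
  c=5, a=28
  c=5, a=28
  c=33, a=28
  c=33, a=16

Final answer: 16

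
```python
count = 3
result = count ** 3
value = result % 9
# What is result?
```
Trace:
  count=3
  count=3, result=27
  count=3, result=27, value=0

Final answer: 27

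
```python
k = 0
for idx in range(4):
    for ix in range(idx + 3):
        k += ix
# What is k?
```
Trace:
  k=0
  k=0, idx=0, ix=0
  k=1, idx=0, ix=1
  k=3, idx=0, ix=2
  k=3, idx=1, ix=0
  k=4, idx=1, ix=1
  k=6, idx=1, ix=2
  k=9, idx=1, ix=3
  k=9, idx=2, ix=0
  k=10, idx=2, ix=1
  k=12, idx=2, ix=2
  k=15, idx=2, ix=3
  k=19, idx=2, ix=4
  k=19, idx=3, ix=0
  k=20, idx=3, ix=1
  k=22, idx=3, ix=2
  k=25, idx=3, ix=3
  k=29, idx=3, ix=4
  k=34, idx=3, ix=5

Final answer: 34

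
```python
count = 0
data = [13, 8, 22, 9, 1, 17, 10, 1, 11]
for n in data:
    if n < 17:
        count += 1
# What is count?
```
Trace:
  count=0
  count=1, n=13
  count=2, n=8
  count=2, n=22
  count=3, n=9
  count=4, n=1
  count=4, n=17
  count=5, n=10
  count=6, n=1
  count=7, n=11

Final answer: 7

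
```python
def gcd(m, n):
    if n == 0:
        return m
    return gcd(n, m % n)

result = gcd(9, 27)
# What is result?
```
Call trace:
gcd(m=9, n=27)
  gcd(m=27, n=9)
    gcd(m=9, n=0)
    -> return 9
  -> return 9
-> return 9

Final answer: 9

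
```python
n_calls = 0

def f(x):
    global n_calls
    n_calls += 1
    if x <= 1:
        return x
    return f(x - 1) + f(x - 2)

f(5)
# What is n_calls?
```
Call trace (a repeated sub-call is expanded the first time; later identical calls just restate its return value):
f(x=5)
  f(x=4)
    f(x=3)
      f(x=2)
        f(x=1)
        -> return 1
        f(x=0)
        -> return 0
      -> return 1
      f(x=1)
      -> return 1
    -> return 2
    f(x=2) -> return 1  (same call as traced above)
  -> return 3
  f(x=3) -> return 2  (same call as traced above)
-> return 5

n_calls is incremented once per call, so count the calls in each subtree. Let C(x) = number of calls made by f(x).
C(0) = C(1) = 1 (base case, no recursion); C(x) = 1 + C(x - 1) + C(x - 2) otherwise.
C(2) = 1 + C(1) + C(0) = 1 + 1 + 1 = 3
C(3) = 1 + C(2) + C(1) = 1 + 3 + 1 = 5
C(4) = 1 + C(3) + C(2) = 1 + 5 + 3 = 9
C(5) = 1 + C(4) + C(3) = 1 + 9 + 5 = 15
n_calls = C(5) = 15

Final answer: 15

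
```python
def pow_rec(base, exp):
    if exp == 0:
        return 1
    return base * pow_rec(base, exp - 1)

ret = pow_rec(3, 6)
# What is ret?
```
Call trace:
pow_rec(base=3, exp=6)
  pow_rec(base=3, exp=5)
    pow_rec(base=3, exp=4)
      pow_rec(base=3, exp=3)
        pow_rec(base=3, exp=2)
          pow_rec(base=3, exp=1)
            pow_rec(base=3, exp=0)
            -> return 1
          -> return 3
        -> return 9
      -> return 27
    -> return 81
  -> return 243
-> return 729

Final answer: 729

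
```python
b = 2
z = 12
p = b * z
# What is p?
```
Trace:
  b=2
  b=2, z=12
  b=2, z=12, p=24

Final answer: 24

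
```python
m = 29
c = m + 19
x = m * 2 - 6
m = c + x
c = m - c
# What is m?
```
Trace:
  m=29
  m=29, c=48
  m=29, c=48, x=52
  m=100, c=48, x=52
  m=100, c=52, x=52

Final answer: 100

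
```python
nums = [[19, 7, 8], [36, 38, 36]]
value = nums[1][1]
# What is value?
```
Trace:
  nums=[[19, 7, 8], [36, 38, 36]]
  nums=[[19, 7, 8], [36, 38, 36]], value=38

Final answer: 38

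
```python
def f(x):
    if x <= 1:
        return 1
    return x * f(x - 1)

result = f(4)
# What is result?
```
Call trace:
f(x=4)
  f(x=3)
    f(x=2)
      f(x=1)
      -> return 1
    -> return 2
  -> return 6
-> return 24

Final answer: 24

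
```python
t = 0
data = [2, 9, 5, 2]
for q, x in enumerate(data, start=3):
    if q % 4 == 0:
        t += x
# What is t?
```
Trace:
  t=0
  t=0, q=3, x=2
  t=9, q=4, x=9
  t=9, q=5, x=5
  t=9, q=6, x=2

Final answer: 9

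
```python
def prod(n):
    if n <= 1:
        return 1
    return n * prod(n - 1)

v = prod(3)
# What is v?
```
Call trace:
prod(n=3)
  prod(n=2)
    prod(n=1)
    -> return 1
  -> return 2
-> return 6

Final answer: 6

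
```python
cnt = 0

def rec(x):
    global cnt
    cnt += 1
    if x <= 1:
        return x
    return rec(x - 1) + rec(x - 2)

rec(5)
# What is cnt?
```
Call trace (a repeated sub-call is expanded the first time; later identical calls just restate its return value):
rec(x=5)
  rec(x=4)
    rec(x=3)
      rec(x=2)
        rec(x=1)
        -> return 1
        rec(x=0)
        -> return 0
      -> return 1
      rec(x=1)
      -> return 1
    -> return 2
    rec(x=2) -> return 1  (same call as traced above)
  -> return 3
  rec(x=3) -> return 2  (same call as traced above)
-> return 5

cnt is incremented once per call, so count the calls in each subtree. Let C(x) = number of calls made by rec(x).
C(0) = C(1) = 1 (base case, no recursion); C(x) = 1 + C(x - 1) + C(x - 2) otherwise.
C(2) = 1 + C(1) + C(0) = 1 + 1 + 1 = 3
C(3) = 1 + C(2) + C(1) = 1 + 3 + 1 = 5
C(4) = 1 + C(3) + C(2) = 1 + 5 + 3 = 9
C(5) = 1 + C(4) + C(3) = 1 + 9 + 5 = 15
cnt = C(5) = 15

Final answer: 15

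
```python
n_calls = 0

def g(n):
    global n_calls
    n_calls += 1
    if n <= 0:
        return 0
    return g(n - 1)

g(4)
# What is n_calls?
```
Call trace:
g(n=4)
  g(n=3)
    g(n=2)
      g(n=1)
        g(n=0)
        -> return 0
      -> return 0
    -> return 0
  -> return 0
-> return 0

n_calls is incremented once per call. g is entered once for each n = 4, 3, 2, 1, 0 (the n <= 0 call returns without recursing), i.e. 4 + 1 calls.
n_calls = 5

Final answer: 5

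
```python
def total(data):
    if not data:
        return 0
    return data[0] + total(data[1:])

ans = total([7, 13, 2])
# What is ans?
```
Call trace:
total(data=[7, 13, 2])
  total(data=[13, 2])
    total(data=[2])
      total(data=[])
      -> return 0
    -> return 2
  -> return 15
-> return 22

Final answer: 22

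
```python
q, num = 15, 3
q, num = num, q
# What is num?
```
Trace:
  q=15, num=3
  q=3, num=15

Final answer: 15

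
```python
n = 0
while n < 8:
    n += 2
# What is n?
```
Trace:
  n=0
  n=2
  n=4
  n=6
  n=8

Final answer: 8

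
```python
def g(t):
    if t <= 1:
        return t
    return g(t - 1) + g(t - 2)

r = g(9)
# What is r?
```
Call trace (a repeated sub-call is expanded the first time; later identical calls just restate its return value):
g(t=9)
  g(t=8)
    g(t=7)
      g(t=6)
        g(t=5)
          g(t=4)
            g(t=3)
              g(t=2)
                g(t=1)
                -> return 1
                g(t=0)
                -> return 0
              -> return 1
              g(t=1)
              -> return 1
            -> return 2
            g(t=2) -> return 1  (same call as traced above)
          -> return 3
          g(t=3) -> return 2  (same call as traced above)
        -> return 5
        g(t=4) -> return 3  (same call as traced above)
      -> return 8
      g(t=5) -> return 5  (same call as traced above)
    -> return 13
    g(t=6) -> return 8  (same call as traced above)
  -> return 21
  g(t=7) -> return 13  (same call as traced above)
-> return 34

Final answer: 34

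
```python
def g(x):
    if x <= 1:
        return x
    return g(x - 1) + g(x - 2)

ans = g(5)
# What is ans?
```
Call trace (a repeated sub-call is expanded the first time; later identical calls just restate its return value):
g(x=5)
  g(x=4)
    g(x=3)
      g(x=2)
        g(x=1)
        -> return 1
        g(x=0)
        -> return 0
      -> return 1
      g(x=1)
      -> return 1
    -> return 2
    g(x=2) -> return 1  (same call as traced above)
  -> return 3
  g(x=3) -> return 2  (same call as traced above)
-> return 5

Final answer: 5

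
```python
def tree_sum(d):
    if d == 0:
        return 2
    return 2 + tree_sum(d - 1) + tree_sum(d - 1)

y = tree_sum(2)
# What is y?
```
Call trace (a repeated sub-call is expanded the first time; later identical calls just restate its return value):
tree_sum(d=2)
  tree_sum(d=1)
    tree_sum(d=0)
    -> return 2
    tree_sum(d=0)
    -> return 2
  -> return 6
  tree_sum(d=1) -> return 6  (same call as traced above)
-> return 14

Final answer: 14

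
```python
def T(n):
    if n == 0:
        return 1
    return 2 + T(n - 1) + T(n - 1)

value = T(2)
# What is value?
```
Call trace (a repeated sub-call is expanded the first time; later identical calls just restate its return value):
T(n=2)
  T(n=1)
    T(n=0)
    -> return 1
    T(n=0)
    -> return 1
  -> return 4
  T(n=1) -> return 4  (same call as traced above)
-> return 10

Final answer: 10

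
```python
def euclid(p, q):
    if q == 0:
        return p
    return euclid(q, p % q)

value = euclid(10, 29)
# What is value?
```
Call trace:
euclid(p=10, q=29)
  euclid(p=29, q=10)
    euclid(p=10, q=9)
      euclid(p=9, q=1)
        euclid(p=1, q=0)
        -> return 1
      -> return 1
    -> return 1
  -> return 1
-> return 1

Final answer: 1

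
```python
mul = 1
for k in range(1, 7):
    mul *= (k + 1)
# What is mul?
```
Trace:
  mul=1
  mul=2, k=1
  mul=6, k=2
  mul=24, k=3
  mul=120, k=4
  mul=720, k=5
  mul=5040, k=6

Final answer: 5040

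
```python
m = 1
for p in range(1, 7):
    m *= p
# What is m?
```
Trace:
  m=1
  m=1, p=1
  m=2, p=2
  m=6, p=3
  m=24, p=4
  m=120, p=5
  m=720, p=6

Final answer: 720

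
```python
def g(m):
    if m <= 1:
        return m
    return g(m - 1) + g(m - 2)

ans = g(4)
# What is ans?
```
Call trace (a repeated sub-call is expanded the first time; later identical calls just restate its return value):
g(m=4)
  g(m=3)
    g(m=2)
      g(m=1)
      -> return 1
      g(m=0)
      -> return 0
    -> return 1
    g(m=1)
    -> return 1
  -> return 2
  g(m=2) -> return 1  (same call as traced above)
-> return 3

Final answer: 3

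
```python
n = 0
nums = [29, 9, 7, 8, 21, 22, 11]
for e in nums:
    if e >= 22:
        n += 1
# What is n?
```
Trace:
  n=0
  n=1, e=29
  n=1, e=9
  n=1, e=7
  n=1, e=8
  n=1, e=21
  n=2, e=22
  n=2, e=11

Final answer: 2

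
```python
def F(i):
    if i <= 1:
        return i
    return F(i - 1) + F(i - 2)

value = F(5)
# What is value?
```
Call trace (a repeated sub-call is expanded the first time; later identical calls just restate its return value):
F(i=5)
  F(i=4)
    F(i=3)
      F(i=2)
        F(i=1)
        -> return 1
        F(i=0)
        -> return 0
      -> return 1
      F(i=1)
      -> return 1
    -> return 2
    F(i=2) -> return 1  (same call as traced above)
  -> return 3
  F(i=3) -> return 2  (same call as traced above)
-> return 5

Final answer: 5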